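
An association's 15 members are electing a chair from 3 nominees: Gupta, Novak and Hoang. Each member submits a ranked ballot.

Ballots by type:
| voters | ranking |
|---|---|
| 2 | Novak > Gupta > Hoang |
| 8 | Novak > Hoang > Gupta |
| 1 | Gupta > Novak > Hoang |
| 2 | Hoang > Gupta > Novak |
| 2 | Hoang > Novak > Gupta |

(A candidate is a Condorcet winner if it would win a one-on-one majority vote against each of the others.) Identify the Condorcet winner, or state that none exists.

Novak

Pairwise majorities:
Gupta vs Novak: 1+2 = 3 for Gupta, 12 for Novak — Novak by 12–3.
Gupta vs Hoang: Gupta is ranked higher on 2+1 = 3 ballots, Hoang on 12. Hoang wins 12–3.
Novak vs Hoang: 2+8+1 = 11 for Novak, 4 for Hoang — Novak by 11–4.
Only Novak has no losses; Novak is the Condorcet winner.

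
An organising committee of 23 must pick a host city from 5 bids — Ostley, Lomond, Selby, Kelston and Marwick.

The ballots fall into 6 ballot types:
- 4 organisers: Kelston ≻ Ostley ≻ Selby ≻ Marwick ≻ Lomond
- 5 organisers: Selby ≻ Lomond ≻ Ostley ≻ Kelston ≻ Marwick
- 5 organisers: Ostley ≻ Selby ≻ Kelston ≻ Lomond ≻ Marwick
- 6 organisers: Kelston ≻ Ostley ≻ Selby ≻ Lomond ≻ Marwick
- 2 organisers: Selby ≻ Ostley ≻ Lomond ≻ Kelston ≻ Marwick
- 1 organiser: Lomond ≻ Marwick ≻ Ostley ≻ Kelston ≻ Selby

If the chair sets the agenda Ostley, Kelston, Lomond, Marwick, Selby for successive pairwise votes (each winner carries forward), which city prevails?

Ostley

Round 1: Ostley vs Kelston — 13–10, Ostley advances.
Round 2: Ostley vs Lomond — 17–6, Ostley advances.
Round 3: Ostley vs Marwick — 22–1, Ostley advances.
Round 4: Ostley vs Selby — 16–7, Ostley advances.
Ostley survives the agenda.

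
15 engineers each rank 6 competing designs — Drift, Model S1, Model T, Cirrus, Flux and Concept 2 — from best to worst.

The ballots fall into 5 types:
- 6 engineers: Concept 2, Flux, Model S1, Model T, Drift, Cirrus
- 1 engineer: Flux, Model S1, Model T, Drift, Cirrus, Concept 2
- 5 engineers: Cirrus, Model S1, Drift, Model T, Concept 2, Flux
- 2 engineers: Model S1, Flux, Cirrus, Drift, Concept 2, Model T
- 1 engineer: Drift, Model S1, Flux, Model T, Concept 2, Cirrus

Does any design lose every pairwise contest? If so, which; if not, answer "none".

none

Pairwise majorities:
Drift vs Model S1: Model S1, 14–1.
Drift vs Model T: 8 to 7, Drift.
Drift vs Cirrus: Drift is ranked higher on 6+1+1 = 8 ballots, Cirrus on 7. Drift wins 8–7.
Drift vs Flux: Drift preferred on 5+1 = 6 ballots; Flux wins 9–6.
Drift vs Concept 2: Drift is ranked higher on 1+5+2+1 = 9 ballots, Concept 2 on 6. Drift wins 9–6.
Model S1 vs Model T: Model S1 is ranked higher on 6+1+5+2+1 = 15 ballots, Model T on 0. Model S1 wins 15–0.
Model S1 vs Cirrus: Model S1 preferred on 6+1+2+1 = 10 ballots; Model S1 wins 10–5.
Model S1–Flux: Model S1 8–7.
Model S1 vs Concept 2: Model S1 preferred on 1+5+2+1 = 9 ballots; Model S1 wins 9–6.
Model T vs Cirrus: Model T preferred on 6+1+1 = 8 ballots; Model T wins 8–7.
Model T vs Flux: 5 for Model T, 10 for Flux — Flux by 10–5.
Model T vs Concept 2: Concept 2 wins 8–7.
Cirrus vs Flux: 5 for Cirrus, 10 for Flux — Flux by 10–5.
Cirrus vs Concept 2: Cirrus is ranked higher on 1+5+2 = 8 ballots, Concept 2 on 7. Cirrus wins 8–7.
Flux–Concept 2: Concept 2 11–4.
Each design has at least one pairwise win (Drift beats Model T; Model S1 beats Drift; Model T beats Cirrus; Cirrus beats Concept 2; Flux beats Drift; Concept 2 beats Model T) — no Condorcet loser.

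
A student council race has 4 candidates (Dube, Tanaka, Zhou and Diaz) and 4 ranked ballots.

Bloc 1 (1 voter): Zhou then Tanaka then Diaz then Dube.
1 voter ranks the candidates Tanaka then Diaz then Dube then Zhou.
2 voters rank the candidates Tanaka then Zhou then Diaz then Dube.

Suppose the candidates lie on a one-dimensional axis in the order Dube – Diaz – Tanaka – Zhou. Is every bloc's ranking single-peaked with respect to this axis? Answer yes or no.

Axis positions: Dube=1, Diaz=2, Tanaka=3, Zhou=4.
Bloc 1 (peak Zhou at position 4): ranking walks positions 4-3-2-1, expanding outward from the peak — single-peaked.
Bloc 2 (peak Tanaka at position 3): ranking walks positions 3-2-1-4, expanding outward from the peak — single-peaked.
Bloc 3 (peak Tanaka at position 3): ranking walks positions 3-4-2-1, expanding outward from the peak — single-peaked.
Every ranking is single-peaked on this axis.

yes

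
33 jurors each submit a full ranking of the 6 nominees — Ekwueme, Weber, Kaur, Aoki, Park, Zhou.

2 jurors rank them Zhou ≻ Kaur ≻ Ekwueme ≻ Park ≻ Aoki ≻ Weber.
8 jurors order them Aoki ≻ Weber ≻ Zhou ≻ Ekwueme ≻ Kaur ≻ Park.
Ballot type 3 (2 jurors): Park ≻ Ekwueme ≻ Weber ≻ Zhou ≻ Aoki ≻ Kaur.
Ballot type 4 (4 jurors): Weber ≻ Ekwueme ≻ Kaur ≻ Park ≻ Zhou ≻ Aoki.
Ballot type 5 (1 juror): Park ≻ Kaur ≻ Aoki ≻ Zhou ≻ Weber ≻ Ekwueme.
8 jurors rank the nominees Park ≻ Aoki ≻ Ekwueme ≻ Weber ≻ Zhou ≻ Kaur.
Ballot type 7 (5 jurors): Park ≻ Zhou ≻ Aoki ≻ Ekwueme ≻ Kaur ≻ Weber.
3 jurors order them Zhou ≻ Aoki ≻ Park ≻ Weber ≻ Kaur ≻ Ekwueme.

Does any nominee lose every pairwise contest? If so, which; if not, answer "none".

Pairwise majorities:
Ekwueme vs Weber: Ekwueme preferred on 2+2+8+5 = 17 ballots; Ekwueme wins 17–16.
Ekwueme vs Kaur: Ekwueme, 27–6.
Ekwueme–Aoki: Aoki 25–8.
Ekwueme vs Park: Park wins 19–14.
Ekwueme vs Zhou: Zhou wins 19–14.
Weber vs Kaur: Weber wins 25–8.
Weber vs Aoki: Aoki wins 27–6.
Weber vs Park: Park wins 21–12.
Weber vs Zhou: Weber, 22–11.
Kaur vs Aoki: 7 to 26, Aoki.
Kaur vs Park: 14 to 19, Park.
Kaur–Zhou: Zhou 28–5.
Aoki vs Park: 11 to 22, Park.
Aoki–Zhou: Aoki 17–16.
Park vs Zhou: 2+4+1+8+5 = 20 for Park, 13 for Zhou — Park by 20–13.
Kaur loses to every other nominee — it is the Condorcet loser.

Kaur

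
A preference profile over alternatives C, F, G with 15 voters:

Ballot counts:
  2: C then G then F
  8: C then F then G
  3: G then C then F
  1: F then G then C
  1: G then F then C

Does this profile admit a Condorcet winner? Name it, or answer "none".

Pairwise majorities:
C vs F: C preferred on 2+8+3 = 13 ballots; C wins 13–2.
C vs G: 10 to 5, C.
F vs G: 8+1 = 9 for F, 6 for G — F by 9–6.
Only C has no losses; C is the Condorcet winner.

C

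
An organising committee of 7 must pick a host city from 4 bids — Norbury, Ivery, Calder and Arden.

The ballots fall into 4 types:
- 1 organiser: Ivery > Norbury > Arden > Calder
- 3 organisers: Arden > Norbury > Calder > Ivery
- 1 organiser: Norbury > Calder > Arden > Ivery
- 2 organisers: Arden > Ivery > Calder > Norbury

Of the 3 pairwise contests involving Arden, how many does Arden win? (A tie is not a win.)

3

Arden against each rival (7 organisers):
Arden vs Norbury: Arden, 5–2.
Arden vs Ivery: 6 to 1, Arden.
Arden vs Calder: Arden is ranked higher on 1+3+2 = 6 ballots, Calder on 1. Arden wins 6–1.
Arden beats Norbury, Ivery, Calder — 3 pairwise wins.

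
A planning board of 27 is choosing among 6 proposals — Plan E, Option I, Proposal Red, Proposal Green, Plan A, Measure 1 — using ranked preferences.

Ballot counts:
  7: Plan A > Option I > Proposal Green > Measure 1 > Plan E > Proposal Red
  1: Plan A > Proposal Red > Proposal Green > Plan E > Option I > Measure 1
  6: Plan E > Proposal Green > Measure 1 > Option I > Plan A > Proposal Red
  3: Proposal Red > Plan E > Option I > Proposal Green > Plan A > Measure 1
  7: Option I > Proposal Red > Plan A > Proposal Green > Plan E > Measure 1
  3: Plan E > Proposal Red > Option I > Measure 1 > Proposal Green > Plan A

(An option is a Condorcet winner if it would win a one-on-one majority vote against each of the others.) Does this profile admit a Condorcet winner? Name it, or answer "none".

Option I

Pairwise majorities:
Plan E vs Option I: Option I, 14–13.
Plan E vs Proposal Red: Plan E wins 16–11.
Plan E–Proposal Green: Proposal Green 15–12.
Plan E vs Plan A: Plan A wins 15–12.
Plan E vs Measure 1: Plan E wins 20–7.
Option I vs Proposal Red: Option I, 20–7.
Option I vs Proposal Green: Option I, 20–7.
Option I vs Plan A: Option I wins 19–8.
Option I vs Measure 1: Option I, 21–6.
Proposal Red vs Proposal Green: Proposal Red wins 14–13.
Proposal Red vs Plan A: Plan A, 14–13.
Proposal Red vs Measure 1: Proposal Red, 14–13.
Proposal Green vs Plan A: Plan A wins 15–12.
Proposal Green vs Measure 1: Proposal Green wins 24–3.
Plan A vs Measure 1: Plan A wins 18–9.
Option I wins every pairwise contest, so Option I is the Condorcet winner.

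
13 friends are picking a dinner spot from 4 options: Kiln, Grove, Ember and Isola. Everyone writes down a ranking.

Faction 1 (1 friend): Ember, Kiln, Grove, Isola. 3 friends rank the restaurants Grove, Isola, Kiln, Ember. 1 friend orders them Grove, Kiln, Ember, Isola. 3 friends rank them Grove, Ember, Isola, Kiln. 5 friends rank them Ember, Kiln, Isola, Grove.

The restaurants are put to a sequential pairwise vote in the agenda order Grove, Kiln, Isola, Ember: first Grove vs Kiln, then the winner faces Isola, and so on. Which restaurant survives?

Grove

Round 1: Grove vs Kiln — 7–6, Grove advances.
Round 2: Grove vs Isola — 8–5, Grove advances.
Round 3: Grove vs Ember — 7–6, Grove advances.
Grove survives the agenda.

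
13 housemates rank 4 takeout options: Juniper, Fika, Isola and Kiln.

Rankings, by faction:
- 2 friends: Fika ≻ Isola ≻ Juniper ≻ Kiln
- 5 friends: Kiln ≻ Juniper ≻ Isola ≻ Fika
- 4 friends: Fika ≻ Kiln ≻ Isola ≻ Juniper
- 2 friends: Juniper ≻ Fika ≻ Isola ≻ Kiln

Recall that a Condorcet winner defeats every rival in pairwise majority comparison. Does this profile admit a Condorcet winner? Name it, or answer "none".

Head-to-head results (13 friends):
Juniper–Fika: Juniper 7–6.
Juniper vs Isola: Juniper, 7–6.
Juniper–Kiln: Kiln 9–4.
Fika–Isola: Fika 8–5.
Fika vs Kiln: Fika wins 8–5.
Isola vs Kiln: 2+2 = 4 for Isola, 9 for Kiln — Kiln by 9–4.
Every restaurant loses at least once (Juniper loses to Kiln; Fika loses to Juniper; Isola loses to Juniper; Kiln loses to Fika). The majority relation contains the cycle Juniper beats Fika beats Kiln beats Juniper, so there is no Condorcet winner.

none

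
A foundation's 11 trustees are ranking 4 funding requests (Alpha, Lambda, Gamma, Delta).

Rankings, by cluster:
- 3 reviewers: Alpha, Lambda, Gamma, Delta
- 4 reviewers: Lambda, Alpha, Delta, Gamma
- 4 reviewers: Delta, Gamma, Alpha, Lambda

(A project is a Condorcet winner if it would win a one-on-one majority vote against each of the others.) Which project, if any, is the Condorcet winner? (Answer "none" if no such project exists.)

Pairwise majorities:
Alpha vs Lambda: Alpha is ranked higher on 3+4 = 7 ballots, Lambda on 4. Alpha wins 7–4.
Alpha–Gamma: Alpha 7–4.
Alpha vs Delta: Alpha, 7–4.
Lambda vs Gamma: 3+4 = 7 for Lambda, 4 for Gamma — Lambda by 7–4.
Lambda vs Delta: 3+4 = 7 for Lambda, 4 for Delta — Lambda by 7–4.
Gamma vs Delta: Delta wins 8–3.
Alpha beats each of Lambda, Gamma, Delta — Alpha is the Condorcet winner.

Alpha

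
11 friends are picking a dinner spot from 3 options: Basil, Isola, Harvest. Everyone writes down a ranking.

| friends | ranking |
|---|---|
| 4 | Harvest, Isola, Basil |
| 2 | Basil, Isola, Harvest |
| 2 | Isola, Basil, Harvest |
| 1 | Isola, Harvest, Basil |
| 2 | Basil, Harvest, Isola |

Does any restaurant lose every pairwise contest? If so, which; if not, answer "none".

Pairwise majorities:
Basil vs Isola: Basil is ranked higher on 2+2 = 4 ballots, Isola on 7. Isola wins 7–4.
Basil–Harvest: Basil 6–5.
Isola vs Harvest: Harvest wins 6–5.
No restaurant is winless: Basil beats Harvest; Isola beats Basil; Harvest beats Isola. There is no Condorcet loser.

none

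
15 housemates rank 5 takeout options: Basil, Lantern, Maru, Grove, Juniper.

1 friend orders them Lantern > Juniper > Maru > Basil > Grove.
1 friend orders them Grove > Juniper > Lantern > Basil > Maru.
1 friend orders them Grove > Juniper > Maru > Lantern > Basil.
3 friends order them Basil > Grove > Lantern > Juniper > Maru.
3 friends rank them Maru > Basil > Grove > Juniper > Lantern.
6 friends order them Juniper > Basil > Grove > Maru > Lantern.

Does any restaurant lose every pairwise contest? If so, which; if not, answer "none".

Lantern

Pairwise majorities:
Basil vs Lantern: Basil preferred on 3+3+6 = 12 ballots; Basil wins 12–3.
Basil vs Maru: Basil preferred on 1+3+6 = 10 ballots; Basil wins 10–5.
Basil vs Grove: Basil, 13–2.
Basil vs Juniper: 6 to 9, Juniper.
Lantern vs Maru: 5 to 10, Maru.
Lantern vs Grove: 1 to 14, Grove.
Lantern vs Juniper: Lantern preferred on 1+3 = 4 ballots; Juniper wins 11–4.
Maru vs Grove: Maru is ranked higher on 1+3 = 4 ballots, Grove on 11. Grove wins 11–4.
Maru vs Juniper: Juniper, 12–3.
Grove vs Juniper: Grove, 8–7.
Lantern loses to every other restaurant — it is the Condorcet loser.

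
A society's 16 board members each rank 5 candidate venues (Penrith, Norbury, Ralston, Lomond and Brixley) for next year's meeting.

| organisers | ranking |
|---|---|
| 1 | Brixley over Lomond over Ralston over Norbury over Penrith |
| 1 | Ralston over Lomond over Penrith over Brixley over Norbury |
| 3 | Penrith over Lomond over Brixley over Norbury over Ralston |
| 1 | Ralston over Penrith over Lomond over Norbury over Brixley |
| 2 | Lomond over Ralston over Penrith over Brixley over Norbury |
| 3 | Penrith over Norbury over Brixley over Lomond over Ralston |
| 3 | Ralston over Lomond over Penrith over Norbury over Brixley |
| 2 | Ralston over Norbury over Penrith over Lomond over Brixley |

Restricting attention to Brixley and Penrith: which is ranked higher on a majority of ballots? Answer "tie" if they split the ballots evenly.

Ballots ranking Brixley above Penrith: 1.
Ballots ranking Penrith above Brixley: 16 − 1 = 15.
Penrith wins the head-to-head 15–1.

Penrith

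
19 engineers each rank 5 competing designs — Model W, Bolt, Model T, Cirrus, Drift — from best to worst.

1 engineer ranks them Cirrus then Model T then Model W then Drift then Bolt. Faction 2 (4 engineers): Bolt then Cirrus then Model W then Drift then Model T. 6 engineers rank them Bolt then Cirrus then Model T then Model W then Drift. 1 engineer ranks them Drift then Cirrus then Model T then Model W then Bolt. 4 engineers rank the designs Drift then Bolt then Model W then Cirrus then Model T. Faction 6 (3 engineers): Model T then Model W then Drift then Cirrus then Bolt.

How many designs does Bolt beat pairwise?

Bolt against each rival (19 engineers):
Bolt vs Model W: Bolt is ranked higher on 4+6+4 = 14 ballots, Model W on 5. Bolt wins 14–5.
Bolt vs Model T: Bolt preferred on 4+6+4 = 14 ballots; Bolt wins 14–5.
Bolt vs Cirrus: Bolt is ranked higher on 4+6+4 = 14 ballots, Cirrus on 5. Bolt wins 14–5.
Bolt vs Drift: Bolt is ranked higher on 4+6 = 10 ballots, Drift on 9. Bolt wins 10–9.
Bolt beats Model W, Model T, Cirrus, Drift — 4 pairwise wins.

4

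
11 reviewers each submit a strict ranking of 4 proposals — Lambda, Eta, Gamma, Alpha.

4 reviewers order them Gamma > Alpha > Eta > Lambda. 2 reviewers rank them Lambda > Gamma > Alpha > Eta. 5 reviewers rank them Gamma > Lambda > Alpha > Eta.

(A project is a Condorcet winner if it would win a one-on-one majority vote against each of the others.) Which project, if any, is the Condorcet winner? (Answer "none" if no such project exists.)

Gamma

Head-to-head results (11 reviewers):
Lambda vs Eta: Lambda wins 7–4.
Lambda vs Gamma: Gamma, 9–2.
Lambda vs Alpha: Lambda, 7–4.
Eta vs Gamma: 0 for Eta, 11 for Gamma — Gamma by 11–0.
Eta–Alpha: Alpha 11–0.
Gamma vs Alpha: 11 to 0, Gamma.
Gamma beats each of Lambda, Eta, Alpha — Gamma is the Condorcet winner.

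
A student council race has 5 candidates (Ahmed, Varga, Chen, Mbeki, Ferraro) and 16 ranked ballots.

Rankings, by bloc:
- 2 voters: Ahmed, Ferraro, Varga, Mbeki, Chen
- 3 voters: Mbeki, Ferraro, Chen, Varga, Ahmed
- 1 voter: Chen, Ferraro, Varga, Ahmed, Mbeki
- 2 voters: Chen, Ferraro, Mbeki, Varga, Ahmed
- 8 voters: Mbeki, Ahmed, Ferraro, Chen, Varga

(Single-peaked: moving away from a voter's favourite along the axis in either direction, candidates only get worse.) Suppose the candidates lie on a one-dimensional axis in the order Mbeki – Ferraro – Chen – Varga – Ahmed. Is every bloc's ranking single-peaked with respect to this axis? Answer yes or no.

Axis positions: Mbeki=1, Ferraro=2, Chen=3, Varga=4, Ahmed=5.
Bloc 1: ranking walks positions 5-2-4-1-3; Ferraro is ranked above Varga even though Varga lies between Ferraro and the peak Ahmed on the axis — preferences dip and rise again. Not single-peaked.
Bloc 2 (peak Mbeki at position 1): ranking walks positions 1-2-3-4-5, expanding outward from the peak — single-peaked.
Bloc 3 (peak Chen at position 3): ranking walks positions 3-2-4-5-1, expanding outward from the peak — single-peaked.
Bloc 4 (peak Chen at position 3): ranking walks positions 3-2-1-4-5, expanding outward from the peak — single-peaked.
Bloc 5: ranking walks positions 1-5-2-3-4; Ahmed is ranked above Ferraro even though Ferraro lies between Ahmed and the peak Mbeki on the axis — preferences dip and rise again. Not single-peaked.
Bloc 1 violates single-peakedness, so the profile is not single-peaked on this axis.

no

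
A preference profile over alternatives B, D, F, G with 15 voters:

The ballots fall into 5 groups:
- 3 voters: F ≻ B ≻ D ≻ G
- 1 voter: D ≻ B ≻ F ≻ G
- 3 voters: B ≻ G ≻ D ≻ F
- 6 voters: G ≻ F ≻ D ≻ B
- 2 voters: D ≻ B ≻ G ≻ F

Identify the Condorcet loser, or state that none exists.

Pairwise majorities:
B vs D: 3+3 = 6 for B, 9 for D — D by 9–6.
B–F: F 9–6.
B vs G: B preferred on 3+1+3+2 = 9 ballots; B wins 9–6.
D vs F: F wins 9–6.
D–G: G 9–6.
F–G: G 11–4.
Each alternative has at least one pairwise win (B beats G; D beats B; F beats B; G beats D) — no Condorcet loser.

none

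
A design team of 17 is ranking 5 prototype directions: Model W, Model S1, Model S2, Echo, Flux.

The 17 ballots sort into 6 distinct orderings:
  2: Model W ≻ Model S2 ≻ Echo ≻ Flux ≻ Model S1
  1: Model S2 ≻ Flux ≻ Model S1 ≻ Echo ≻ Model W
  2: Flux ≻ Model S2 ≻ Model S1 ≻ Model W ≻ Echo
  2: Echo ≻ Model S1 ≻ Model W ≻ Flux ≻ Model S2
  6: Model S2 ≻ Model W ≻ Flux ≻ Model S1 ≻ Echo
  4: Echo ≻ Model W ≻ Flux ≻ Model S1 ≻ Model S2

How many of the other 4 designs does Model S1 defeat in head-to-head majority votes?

1

Model S1 against each rival (17 engineers):
Model S1 vs Model W: Model S1 is ranked higher on 1+2+2 = 5 ballots, Model W on 12. Model W wins 12–5.
Model S1 vs Model S2: Model S1 preferred on 2+4 = 6 ballots; Model S2 wins 11–6.
Model S1 vs Echo: 1+2+6 = 9 for Model S1, 8 for Echo — Model S1 by 9–8.
Model S1 vs Flux: Flux wins 15–2.
Model S1 beats Echo; loses to Model W, Model S2, Flux — 1 pairwise win.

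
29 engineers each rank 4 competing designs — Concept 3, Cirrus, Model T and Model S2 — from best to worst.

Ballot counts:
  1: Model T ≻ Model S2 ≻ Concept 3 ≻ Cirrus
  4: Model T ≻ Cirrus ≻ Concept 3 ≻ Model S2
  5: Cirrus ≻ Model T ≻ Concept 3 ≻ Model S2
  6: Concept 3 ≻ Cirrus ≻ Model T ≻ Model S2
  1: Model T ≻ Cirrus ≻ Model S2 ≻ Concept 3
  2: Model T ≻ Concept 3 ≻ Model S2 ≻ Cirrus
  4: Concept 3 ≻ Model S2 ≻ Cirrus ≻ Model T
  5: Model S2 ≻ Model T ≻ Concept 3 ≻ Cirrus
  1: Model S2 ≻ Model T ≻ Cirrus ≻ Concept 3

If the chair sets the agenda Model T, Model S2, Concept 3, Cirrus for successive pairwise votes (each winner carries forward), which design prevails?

Round 1: Model T vs Model S2 — 19–10, Model T advances.
Round 2: Model T vs Concept 3 — 19–10, Model T advances.
Round 3: Model T vs Cirrus — 14–15, Cirrus advances.
The agenda winner is Cirrus.

Cirrus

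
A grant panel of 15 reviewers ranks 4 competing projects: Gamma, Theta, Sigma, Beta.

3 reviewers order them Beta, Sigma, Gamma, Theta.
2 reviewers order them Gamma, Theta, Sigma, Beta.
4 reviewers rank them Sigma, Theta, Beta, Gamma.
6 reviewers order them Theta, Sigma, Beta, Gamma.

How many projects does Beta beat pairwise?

1

Beta against each rival (15 reviewers):
Beta vs Gamma: Beta wins 13–2.
Beta vs Theta: Beta preferred on 3 ballots; Theta wins 12–3.
Beta vs Sigma: Sigma, 12–3.
Beta beats Gamma; loses to Theta, Sigma — 1 pairwise win.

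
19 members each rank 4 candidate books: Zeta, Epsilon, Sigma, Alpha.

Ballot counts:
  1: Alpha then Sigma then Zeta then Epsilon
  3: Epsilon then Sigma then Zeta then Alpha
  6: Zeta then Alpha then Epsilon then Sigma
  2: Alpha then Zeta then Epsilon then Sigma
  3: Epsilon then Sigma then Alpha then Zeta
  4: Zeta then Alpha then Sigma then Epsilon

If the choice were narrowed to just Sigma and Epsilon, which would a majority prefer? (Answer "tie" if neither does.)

Epsilon

Ballots ranking Sigma above Epsilon: 1 + 4 = 5.
Ballots ranking Epsilon above Sigma: 19 − 5 = 14.
Epsilon wins the head-to-head 14–5.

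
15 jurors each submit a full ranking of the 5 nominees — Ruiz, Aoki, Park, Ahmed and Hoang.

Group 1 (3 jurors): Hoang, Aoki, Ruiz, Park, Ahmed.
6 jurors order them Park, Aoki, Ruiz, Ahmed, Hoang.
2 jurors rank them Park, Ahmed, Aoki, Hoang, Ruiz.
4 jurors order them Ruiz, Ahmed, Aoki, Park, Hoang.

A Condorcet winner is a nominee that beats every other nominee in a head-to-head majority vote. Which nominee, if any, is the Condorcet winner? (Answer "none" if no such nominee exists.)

Head-to-head results (15 jurors):
Ruiz vs Aoki: Aoki wins 11–4.
Ruiz vs Park: Park, 8–7.
Ruiz–Ahmed: Ruiz 13–2.
Ruiz–Hoang: Ruiz 10–5.
Aoki vs Park: Park, 8–7.
Aoki vs Ahmed: Aoki, 9–6.
Aoki vs Hoang: Aoki, 12–3.
Park vs Ahmed: Park wins 11–4.
Park vs Hoang: Park wins 12–3.
Ahmed vs Hoang: Ahmed, 12–3.
Park wins every pairwise contest, so Park is the Condorcet winner.

Park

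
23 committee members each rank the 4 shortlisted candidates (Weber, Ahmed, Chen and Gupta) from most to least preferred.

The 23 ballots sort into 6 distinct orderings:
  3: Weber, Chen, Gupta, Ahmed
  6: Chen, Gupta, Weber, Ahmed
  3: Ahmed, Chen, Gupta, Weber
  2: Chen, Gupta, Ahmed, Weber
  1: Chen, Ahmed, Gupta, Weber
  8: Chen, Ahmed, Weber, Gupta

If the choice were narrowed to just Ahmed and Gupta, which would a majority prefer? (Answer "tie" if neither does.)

Ahmed

Ballots ranking Ahmed above Gupta: 3 + 1 + 8 = 12.
Ballots ranking Gupta above Ahmed: 23 − 12 = 11.
Ahmed wins the head-to-head 12–11.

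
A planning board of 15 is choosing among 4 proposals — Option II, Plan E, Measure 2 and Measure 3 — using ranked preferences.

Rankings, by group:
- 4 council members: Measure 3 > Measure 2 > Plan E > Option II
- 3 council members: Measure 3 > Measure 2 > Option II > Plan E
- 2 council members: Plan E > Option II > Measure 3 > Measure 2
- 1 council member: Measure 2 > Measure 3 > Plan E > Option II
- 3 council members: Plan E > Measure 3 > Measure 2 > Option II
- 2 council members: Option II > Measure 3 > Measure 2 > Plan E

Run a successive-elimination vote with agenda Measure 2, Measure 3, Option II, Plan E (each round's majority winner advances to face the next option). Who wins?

Measure 3

Round 1: Measure 2 vs Measure 3 — 1–14, Measure 3 advances.
Round 2: Measure 3 vs Option II — 11–4, Measure 3 advances.
Round 3: Measure 3 vs Plan E — 10–5, Measure 3 advances.
The agenda winner is Measure 3.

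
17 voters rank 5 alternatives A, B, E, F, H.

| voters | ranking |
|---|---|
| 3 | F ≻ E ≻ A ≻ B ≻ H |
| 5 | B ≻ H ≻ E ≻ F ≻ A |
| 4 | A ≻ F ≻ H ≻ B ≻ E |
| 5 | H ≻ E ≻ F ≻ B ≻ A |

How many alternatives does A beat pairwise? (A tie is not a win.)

0

A against each rival (17 voters):
A vs B: 3+4 = 7 for A, 10 for B — B by 10–7.
A vs E: A preferred on 4 ballots; E wins 13–4.
A vs F: 4 to 13, F.
A vs H: 7 to 10, H.
A beats no one; loses to B, E, F, H — 0 pairwise wins.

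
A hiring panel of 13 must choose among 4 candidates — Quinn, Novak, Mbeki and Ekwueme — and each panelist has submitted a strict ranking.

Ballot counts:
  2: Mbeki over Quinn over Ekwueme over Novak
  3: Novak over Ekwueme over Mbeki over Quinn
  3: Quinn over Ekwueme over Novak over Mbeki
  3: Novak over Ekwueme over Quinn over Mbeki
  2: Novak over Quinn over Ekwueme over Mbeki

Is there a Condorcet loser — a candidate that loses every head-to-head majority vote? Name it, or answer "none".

Mbeki

Pairwise majorities:
Quinn vs Novak: Novak, 8–5.
Quinn vs Mbeki: Quinn wins 8–5.
Quinn vs Ekwueme: Quinn, 7–6.
Novak vs Mbeki: 3+3+3+2 = 11 for Novak, 2 for Mbeki — Novak by 11–2.
Novak vs Ekwueme: Novak wins 8–5.
Mbeki vs Ekwueme: 2 to 11, Ekwueme.
Mbeki loses to every other candidate — it is the Condorcet loser.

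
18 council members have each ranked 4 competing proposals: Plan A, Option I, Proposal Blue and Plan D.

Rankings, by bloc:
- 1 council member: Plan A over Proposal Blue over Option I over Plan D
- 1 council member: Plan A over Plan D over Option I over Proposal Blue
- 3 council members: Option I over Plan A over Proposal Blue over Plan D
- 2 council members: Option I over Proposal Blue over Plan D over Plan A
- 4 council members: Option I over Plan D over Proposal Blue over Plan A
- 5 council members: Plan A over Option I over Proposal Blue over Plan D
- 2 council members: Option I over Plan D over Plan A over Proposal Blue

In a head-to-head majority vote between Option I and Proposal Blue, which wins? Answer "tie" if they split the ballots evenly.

Ballots ranking Option I above Proposal Blue: 1 + 3 + 2 + 4 + 5 + 2 = 17.
Ballots ranking Proposal Blue above Option I: 18 − 17 = 1.
Option I wins the head-to-head 17–1.

Option I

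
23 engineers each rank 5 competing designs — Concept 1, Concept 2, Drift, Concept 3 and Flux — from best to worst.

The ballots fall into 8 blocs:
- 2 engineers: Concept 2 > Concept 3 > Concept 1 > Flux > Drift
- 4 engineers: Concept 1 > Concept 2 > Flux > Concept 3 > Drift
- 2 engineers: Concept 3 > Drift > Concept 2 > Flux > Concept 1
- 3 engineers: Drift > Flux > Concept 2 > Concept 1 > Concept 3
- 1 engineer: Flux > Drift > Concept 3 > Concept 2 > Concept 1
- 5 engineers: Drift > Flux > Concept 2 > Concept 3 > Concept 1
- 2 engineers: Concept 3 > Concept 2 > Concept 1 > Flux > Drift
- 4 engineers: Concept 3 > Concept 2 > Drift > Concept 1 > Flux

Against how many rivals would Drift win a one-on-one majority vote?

2

Drift against each rival (23 engineers):
Drift vs Concept 1: Drift wins 15–8.
Drift vs Concept 2: Drift preferred on 2+3+1+5 = 11 ballots; Concept 2 wins 12–11.
Drift–Concept 3: Concept 3 14–9.
Drift–Flux: Drift 14–9.
Drift beats Concept 1, Flux; loses to Concept 2, Concept 3 — 2 pairwise wins.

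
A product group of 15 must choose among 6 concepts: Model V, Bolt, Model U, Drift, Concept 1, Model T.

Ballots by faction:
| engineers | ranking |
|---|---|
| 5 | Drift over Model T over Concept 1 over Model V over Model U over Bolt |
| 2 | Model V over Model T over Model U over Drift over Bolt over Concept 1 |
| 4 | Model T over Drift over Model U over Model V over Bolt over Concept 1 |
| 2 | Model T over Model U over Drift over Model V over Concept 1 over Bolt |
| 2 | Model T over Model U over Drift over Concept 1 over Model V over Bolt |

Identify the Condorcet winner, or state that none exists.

Model T

Check each pair by majority over 15 ballots:
Model V vs Bolt: 15 to 0, Model V.
Model V vs Model U: 5+2 = 7 for Model V, 8 for Model U — Model U by 8–7.
Model V vs Drift: 2 to 13, Drift.
Model V vs Concept 1: 2+4+2 = 8 for Model V, 7 for Concept 1 — Model V by 8–7.
Model V vs Model T: 2 for Model V, 13 for Model T — Model T by 13–2.
Bolt vs Model U: 0 for Bolt, 15 for Model U — Model U by 15–0.
Bolt vs Drift: Bolt preferred on 0 ballots; Drift wins 15–0.
Bolt vs Concept 1: 6 to 9, Concept 1.
Bolt vs Model T: 0 to 15, Model T.
Model U vs Drift: Model U is ranked higher on 2+2+2 = 6 ballots, Drift on 9. Drift wins 9–6.
Model U vs Concept 1: 2+4+2+2 = 10 for Model U, 5 for Concept 1 — Model U by 10–5.
Model U vs Model T: 0 to 15, Model T.
Drift vs Concept 1: 5+2+4+2+2 = 15 for Drift, 0 for Concept 1 — Drift by 15–0.
Drift vs Model T: Drift preferred on 5 ballots; Model T wins 10–5.
Concept 1 vs Model T: Concept 1 is ranked higher on 0 ballots, Model T on 15. Model T wins 15–0.
Model T beats each of Model V, Bolt, Model U, Drift, Concept 1 — Model T is the Condorcet winner.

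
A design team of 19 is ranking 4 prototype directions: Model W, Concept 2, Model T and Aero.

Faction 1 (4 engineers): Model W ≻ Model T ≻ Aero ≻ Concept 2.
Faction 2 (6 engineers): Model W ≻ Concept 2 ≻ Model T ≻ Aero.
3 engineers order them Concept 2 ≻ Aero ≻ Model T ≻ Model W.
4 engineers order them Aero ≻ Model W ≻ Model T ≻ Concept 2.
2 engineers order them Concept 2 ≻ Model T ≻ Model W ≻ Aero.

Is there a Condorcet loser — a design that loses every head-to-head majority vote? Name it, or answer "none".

Head-to-head results (19 engineers):
Model W vs Concept 2: Model W, 14–5.
Model W–Model T: Model W 14–5.
Model W vs Aero: Model W is ranked higher on 4+6+2 = 12 ballots, Aero on 7. Model W wins 12–7.
Concept 2 vs Model T: Concept 2 is ranked higher on 6+3+2 = 11 ballots, Model T on 8. Concept 2 wins 11–8.
Concept 2–Aero: Concept 2 11–8.
Model T vs Aero: 12 to 7, Model T.
Aero is beaten in every head-to-head and is the Condorcet loser.

Aero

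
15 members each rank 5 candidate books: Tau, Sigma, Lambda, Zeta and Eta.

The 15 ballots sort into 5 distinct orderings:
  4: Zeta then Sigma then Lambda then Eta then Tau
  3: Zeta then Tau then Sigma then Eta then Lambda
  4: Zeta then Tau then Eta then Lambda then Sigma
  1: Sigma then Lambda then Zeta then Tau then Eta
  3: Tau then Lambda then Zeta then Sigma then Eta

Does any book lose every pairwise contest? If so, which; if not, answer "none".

Pairwise majorities:
Tau vs Sigma: Tau is ranked higher on 3+4+3 = 10 ballots, Sigma on 5. Tau wins 10–5.
Tau vs Lambda: Tau preferred on 3+4+3 = 10 ballots; Tau wins 10–5.
Tau–Zeta: Zeta 12–3.
Tau vs Eta: Tau, 11–4.
Sigma vs Lambda: Sigma, 8–7.
Sigma vs Zeta: Sigma is ranked higher on 1 ballot, Zeta on 14. Zeta wins 14–1.
Sigma–Eta: Sigma 11–4.
Lambda vs Zeta: 1+3 = 4 for Lambda, 11 for Zeta — Zeta by 11–4.
Lambda–Eta: Lambda 8–7.
Zeta vs Eta: Zeta, 15–0.
Eta loses to every other book — it is the Condorcet loser.

Eta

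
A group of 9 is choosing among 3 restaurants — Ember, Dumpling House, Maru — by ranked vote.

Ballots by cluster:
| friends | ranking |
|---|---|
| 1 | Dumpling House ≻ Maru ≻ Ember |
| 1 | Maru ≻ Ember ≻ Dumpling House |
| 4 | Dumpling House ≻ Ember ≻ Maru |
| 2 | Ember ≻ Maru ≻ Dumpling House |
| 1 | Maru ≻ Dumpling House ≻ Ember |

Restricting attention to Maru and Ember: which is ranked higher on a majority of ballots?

Ballots ranking Maru above Ember: 1 + 1 + 1 = 3.
Ballots ranking Ember above Maru: 9 − 3 = 6.
Ember wins the head-to-head 6–3.

Ember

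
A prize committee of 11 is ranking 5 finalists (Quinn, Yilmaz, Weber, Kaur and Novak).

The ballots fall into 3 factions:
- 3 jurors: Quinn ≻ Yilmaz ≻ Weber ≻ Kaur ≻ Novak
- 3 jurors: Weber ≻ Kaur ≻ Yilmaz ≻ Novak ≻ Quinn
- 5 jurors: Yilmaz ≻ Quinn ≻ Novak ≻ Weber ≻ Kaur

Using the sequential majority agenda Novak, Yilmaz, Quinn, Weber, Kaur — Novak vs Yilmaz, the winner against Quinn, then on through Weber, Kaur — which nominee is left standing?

Round 1: Novak vs Yilmaz — 0–11, Yilmaz advances.
Round 2: Yilmaz vs Quinn — 8–3, Yilmaz advances.
Round 3: Yilmaz vs Weber — 8–3, Yilmaz advances.
Round 4: Yilmaz vs Kaur — 8–3, Yilmaz advances.
Yilmaz survives the agenda.

Yilmaz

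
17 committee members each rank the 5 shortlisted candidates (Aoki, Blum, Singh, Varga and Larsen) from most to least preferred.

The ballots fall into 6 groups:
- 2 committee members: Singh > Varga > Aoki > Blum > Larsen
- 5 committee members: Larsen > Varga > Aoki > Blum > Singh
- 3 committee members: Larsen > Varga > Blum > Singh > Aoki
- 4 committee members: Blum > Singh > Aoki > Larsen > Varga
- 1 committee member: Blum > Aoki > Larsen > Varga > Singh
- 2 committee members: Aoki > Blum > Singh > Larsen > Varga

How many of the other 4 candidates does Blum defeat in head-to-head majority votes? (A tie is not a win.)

Blum against each rival (17 committee members):
Blum–Aoki: Aoki 9–8.
Blum vs Singh: Blum preferred on 5+3+4+1+2 = 15 ballots; Blum wins 15–2.
Blum vs Varga: Blum preferred on 4+1+2 = 7 ballots; Varga wins 10–7.
Blum vs Larsen: Blum, 9–8.
Blum beats Singh, Larsen; loses to Aoki, Varga — 2 pairwise wins.

2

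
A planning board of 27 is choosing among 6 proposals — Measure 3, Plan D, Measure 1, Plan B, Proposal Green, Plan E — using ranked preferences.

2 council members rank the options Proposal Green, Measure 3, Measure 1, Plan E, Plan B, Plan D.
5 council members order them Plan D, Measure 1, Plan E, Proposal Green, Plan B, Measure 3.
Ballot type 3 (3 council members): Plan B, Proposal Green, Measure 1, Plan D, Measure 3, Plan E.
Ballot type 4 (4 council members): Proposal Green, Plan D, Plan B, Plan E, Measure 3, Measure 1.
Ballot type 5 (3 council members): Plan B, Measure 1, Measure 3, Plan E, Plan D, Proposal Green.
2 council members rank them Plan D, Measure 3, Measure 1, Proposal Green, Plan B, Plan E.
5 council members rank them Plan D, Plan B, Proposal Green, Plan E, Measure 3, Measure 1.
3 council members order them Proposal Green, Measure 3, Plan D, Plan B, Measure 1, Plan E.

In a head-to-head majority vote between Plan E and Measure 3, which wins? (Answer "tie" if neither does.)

Ballots ranking Plan E above Measure 3: 5 + 4 + 5 = 14.
Ballots ranking Measure 3 above Plan E: 27 − 14 = 13.
Plan E wins the head-to-head 14–13.

Plan E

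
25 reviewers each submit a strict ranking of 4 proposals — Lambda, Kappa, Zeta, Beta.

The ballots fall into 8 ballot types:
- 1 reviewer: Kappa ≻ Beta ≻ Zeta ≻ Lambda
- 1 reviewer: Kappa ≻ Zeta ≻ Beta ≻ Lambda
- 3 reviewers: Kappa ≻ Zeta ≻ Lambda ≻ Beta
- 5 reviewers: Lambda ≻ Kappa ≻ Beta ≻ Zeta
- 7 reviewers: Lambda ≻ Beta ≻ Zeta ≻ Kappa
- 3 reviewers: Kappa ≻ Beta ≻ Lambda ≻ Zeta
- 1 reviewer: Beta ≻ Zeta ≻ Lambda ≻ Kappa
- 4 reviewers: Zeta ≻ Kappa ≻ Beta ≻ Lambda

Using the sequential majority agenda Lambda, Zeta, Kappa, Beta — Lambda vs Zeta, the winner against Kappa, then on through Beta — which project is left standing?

Lambda

Round 1: Lambda vs Zeta — 15–10, Lambda advances.
Round 2: Lambda vs Kappa — 13–12, Lambda advances.
Round 3: Lambda vs Beta — 15–10, Lambda advances.
The agenda winner is Lambda.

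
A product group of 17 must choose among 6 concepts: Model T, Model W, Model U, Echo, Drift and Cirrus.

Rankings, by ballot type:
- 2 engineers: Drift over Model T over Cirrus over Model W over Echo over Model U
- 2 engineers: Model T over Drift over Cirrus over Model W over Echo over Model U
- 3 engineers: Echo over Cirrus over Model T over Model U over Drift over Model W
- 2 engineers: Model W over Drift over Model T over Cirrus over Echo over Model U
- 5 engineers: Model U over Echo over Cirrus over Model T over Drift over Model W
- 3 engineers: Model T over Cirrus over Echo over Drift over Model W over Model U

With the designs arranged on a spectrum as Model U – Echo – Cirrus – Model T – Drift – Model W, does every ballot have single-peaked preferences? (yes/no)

Axis positions: Model U=1, Echo=2, Cirrus=3, Model T=4, Drift=5, Model W=6.
Ballot type 1 (peak Drift at position 5): ranking walks positions 5-4-3-6-2-1, expanding outward from the peak — single-peaked.
Ballot type 2 (peak Model T at position 4): ranking walks positions 4-5-3-6-2-1, expanding outward from the peak — single-peaked.
Ballot type 3 (peak Echo at position 2): ranking walks positions 2-3-4-1-5-6, expanding outward from the peak — single-peaked.
Ballot type 4 (peak Model W at position 6): ranking walks positions 6-5-4-3-2-1, expanding outward from the peak — single-peaked.
Ballot type 5 (peak Model U at position 1): ranking walks positions 1-2-3-4-5-6, expanding outward from the peak — single-peaked.
Ballot type 6 (peak Model T at position 4): ranking walks positions 4-3-2-5-6-1, expanding outward from the peak — single-peaked.
Every ranking is single-peaked on this axis.

yes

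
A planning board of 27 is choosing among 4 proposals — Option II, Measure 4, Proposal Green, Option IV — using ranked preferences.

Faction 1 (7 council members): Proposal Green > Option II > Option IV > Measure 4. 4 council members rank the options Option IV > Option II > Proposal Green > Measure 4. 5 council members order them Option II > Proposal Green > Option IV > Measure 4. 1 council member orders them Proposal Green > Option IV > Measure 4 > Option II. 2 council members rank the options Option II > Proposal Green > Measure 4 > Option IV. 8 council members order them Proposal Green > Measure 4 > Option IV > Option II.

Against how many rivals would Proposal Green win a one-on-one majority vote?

Proposal Green against each rival (27 council members):
Proposal Green–Option II: Proposal Green 16–11.
Proposal Green–Measure 4: Proposal Green 27–0.
Proposal Green vs Option IV: Proposal Green, 23–4.
Proposal Green beats Option II, Measure 4, Option IV — 3 pairwise wins.

3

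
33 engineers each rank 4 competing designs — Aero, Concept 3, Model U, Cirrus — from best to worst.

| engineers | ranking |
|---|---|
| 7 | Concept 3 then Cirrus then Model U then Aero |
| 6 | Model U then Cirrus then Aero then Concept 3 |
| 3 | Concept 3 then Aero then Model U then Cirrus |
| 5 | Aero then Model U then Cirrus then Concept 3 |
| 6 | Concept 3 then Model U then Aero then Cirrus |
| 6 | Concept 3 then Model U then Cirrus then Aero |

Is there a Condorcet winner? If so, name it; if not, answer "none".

Concept 3

Head-to-head results (33 engineers):
Aero vs Concept 3: Aero is ranked higher on 6+5 = 11 ballots, Concept 3 on 22. Concept 3 wins 22–11.
Aero vs Model U: Aero preferred on 3+5 = 8 ballots; Model U wins 25–8.
Aero vs Cirrus: 3+5+6 = 14 for Aero, 19 for Cirrus — Cirrus by 19–14.
Concept 3 vs Model U: Concept 3 wins 22–11.
Concept 3–Cirrus: Concept 3 22–11.
Model U vs Cirrus: Model U, 26–7.
Concept 3 wins every pairwise contest, so Concept 3 is the Condorcet winner.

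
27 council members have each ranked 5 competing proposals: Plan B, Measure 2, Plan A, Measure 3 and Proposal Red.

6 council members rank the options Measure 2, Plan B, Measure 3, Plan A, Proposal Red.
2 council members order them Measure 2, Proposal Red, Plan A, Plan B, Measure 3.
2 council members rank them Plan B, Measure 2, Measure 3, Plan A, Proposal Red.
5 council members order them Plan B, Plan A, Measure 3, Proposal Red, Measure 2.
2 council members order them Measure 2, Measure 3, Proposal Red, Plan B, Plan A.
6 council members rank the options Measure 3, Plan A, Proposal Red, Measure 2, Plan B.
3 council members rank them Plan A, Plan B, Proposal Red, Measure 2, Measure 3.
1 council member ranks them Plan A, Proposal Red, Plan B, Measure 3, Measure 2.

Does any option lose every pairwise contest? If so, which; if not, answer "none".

Head-to-head results (27 council members):
Plan B vs Measure 2: Plan B is ranked higher on 2+5+3+1 = 11 ballots, Measure 2 on 16. Measure 2 wins 16–11.
Plan B vs Plan A: Plan B wins 15–12.
Plan B vs Measure 3: Plan B, 19–8.
Plan B vs Proposal Red: Plan B is ranked higher on 6+2+5+3 = 16 ballots, Proposal Red on 11. Plan B wins 16–11.
Measure 2 vs Plan A: 6+2+2+2 = 12 for Measure 2, 15 for Plan A — Plan A by 15–12.
Measure 2 vs Measure 3: Measure 2, 15–12.
Measure 2 vs Proposal Red: 6+2+2+2 = 12 for Measure 2, 15 for Proposal Red — Proposal Red by 15–12.
Plan A vs Measure 3: Measure 3, 16–11.
Plan A vs Proposal Red: 23 to 4, Plan A.
Measure 3–Proposal Red: Measure 3 21–6.
Every option wins at least one matchup (Plan B beats Plan A; Measure 2 beats Plan B; Plan A beats Measure 2; Measure 3 beats Plan A; Proposal Red beats Measure 2), so there is no Condorcet loser.

none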